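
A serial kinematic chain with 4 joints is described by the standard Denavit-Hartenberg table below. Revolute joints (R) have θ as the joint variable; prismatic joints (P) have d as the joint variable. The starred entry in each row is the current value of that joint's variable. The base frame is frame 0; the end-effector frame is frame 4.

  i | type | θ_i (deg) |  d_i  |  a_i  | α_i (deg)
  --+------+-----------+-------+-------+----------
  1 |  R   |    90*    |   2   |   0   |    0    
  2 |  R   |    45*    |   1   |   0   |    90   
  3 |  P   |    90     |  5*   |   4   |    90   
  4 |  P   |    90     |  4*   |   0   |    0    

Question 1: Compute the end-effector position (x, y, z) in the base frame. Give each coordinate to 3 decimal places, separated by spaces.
after link 1: o_1 = (0.0000, 0.0000, 2.0000)
after link 2: o_2 = (0.0000, 0.0000, 3.0000)
after link 3: o_3 = (3.5355, 3.5355, 7.0000)
after link 4: o_4 = (0.7071, 6.3640, 7.0000)

0.707 6.364 7.000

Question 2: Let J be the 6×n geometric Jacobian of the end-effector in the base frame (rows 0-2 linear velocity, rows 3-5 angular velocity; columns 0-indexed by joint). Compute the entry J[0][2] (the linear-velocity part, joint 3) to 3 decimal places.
prismatic axis z_2 = (0.7071,0.7071,0.0000)
J_v[:, 2] = z_2; J_ω[:, 2] = (0,0,0)
entry J[0][2] = 0.7071

0.707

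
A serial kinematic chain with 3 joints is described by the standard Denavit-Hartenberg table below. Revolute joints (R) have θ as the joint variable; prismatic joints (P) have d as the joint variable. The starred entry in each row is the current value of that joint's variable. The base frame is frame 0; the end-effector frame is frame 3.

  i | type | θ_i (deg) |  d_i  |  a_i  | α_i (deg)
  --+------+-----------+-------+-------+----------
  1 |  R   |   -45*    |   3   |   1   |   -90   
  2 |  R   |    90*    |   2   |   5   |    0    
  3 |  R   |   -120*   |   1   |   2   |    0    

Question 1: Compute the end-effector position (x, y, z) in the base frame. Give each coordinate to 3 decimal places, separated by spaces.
after link 1: o_1 = (0.7071, -0.7071, 3.0000)
after link 2: o_2 = (2.1213, 0.7071, -2.0000)
after link 3: o_3 = (4.0532, 0.1895, -1.0000)

4.053 0.189 -1.000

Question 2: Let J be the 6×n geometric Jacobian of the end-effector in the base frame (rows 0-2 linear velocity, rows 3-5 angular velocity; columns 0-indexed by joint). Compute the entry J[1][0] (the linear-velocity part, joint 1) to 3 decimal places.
4.053

axis z_0 = ẑ; lever o_n−o_0 = (4.0532,0.1895,-1.0000)
cross product → J_v[:, 0] = (-0.1895,4.0532,0.0000)
J_ω[:, 0] = z_0
entry J[1][0] = 4.0532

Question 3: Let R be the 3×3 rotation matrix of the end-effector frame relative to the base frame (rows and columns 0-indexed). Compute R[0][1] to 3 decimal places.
End-effector y-axis (col 1 of R) = (0.3536,-0.3536,-0.8660)
R[0][1] = 0.3536

0.354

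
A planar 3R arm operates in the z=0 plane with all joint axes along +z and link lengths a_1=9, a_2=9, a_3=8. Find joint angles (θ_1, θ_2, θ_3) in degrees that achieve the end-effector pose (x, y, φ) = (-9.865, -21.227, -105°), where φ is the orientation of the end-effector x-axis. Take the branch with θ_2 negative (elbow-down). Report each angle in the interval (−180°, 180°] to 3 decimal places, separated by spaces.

wrist centre = target − a_3·(cos φ, sin φ) = (-7.7944, -13.4996)
cos θ_2 = (242.9924−9²−9²)/(2·9·9) = 0.5000; θ_2 = -60.0031° (elbow-down)
β = atan2(-13.4996,-7.7944) = -120.0014°; ψ = atan2(-7.7945,13.4996) = -30.0015°
θ_1 = β − ψ = -89.9999°
θ_3 = φ − θ_1 − θ_2 = 45.0030° (wrapped to (-180°,180°])

-90.000 -60.003 45.003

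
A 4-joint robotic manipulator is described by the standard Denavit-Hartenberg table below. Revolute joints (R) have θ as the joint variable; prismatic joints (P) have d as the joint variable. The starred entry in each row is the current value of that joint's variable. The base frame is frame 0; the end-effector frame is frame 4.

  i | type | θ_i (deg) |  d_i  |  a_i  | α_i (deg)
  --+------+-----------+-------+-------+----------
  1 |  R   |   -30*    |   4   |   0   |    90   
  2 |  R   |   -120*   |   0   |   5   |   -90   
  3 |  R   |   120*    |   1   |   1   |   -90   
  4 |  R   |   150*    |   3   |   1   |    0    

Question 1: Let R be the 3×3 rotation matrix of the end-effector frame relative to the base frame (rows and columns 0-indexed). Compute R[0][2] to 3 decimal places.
0.125

End-effector z-axis (col 2 of R) = (0.1250,-0.6495,0.7500)
R[0][2] = 0.1250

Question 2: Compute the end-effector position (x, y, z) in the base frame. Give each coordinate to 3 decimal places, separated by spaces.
after link 1: o_1 = (0.0000, 0.0000, 4.0000)
after link 2: o_2 = (-2.1651, 1.2500, -0.3301)
after link 3: o_3 = (-0.7655, 1.4420, -0.3971)
after link 4: o_4 = (-1.3280, -0.8313, 1.7279)

-1.328 -0.831 1.728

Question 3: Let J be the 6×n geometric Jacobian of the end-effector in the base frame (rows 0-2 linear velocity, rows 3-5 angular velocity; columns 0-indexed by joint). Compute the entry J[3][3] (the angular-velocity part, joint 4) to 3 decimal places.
axis z_3 = (0.1250,-0.6495,0.7500); lever o_n−o_3 = (-0.5625,-2.2733,2.1250)
cross product → J_v[:, 3] = (0.3248,-0.6875,-0.6495)
J_ω[:, 3] = z_3
entry J[3][3] = 0.1250

0.125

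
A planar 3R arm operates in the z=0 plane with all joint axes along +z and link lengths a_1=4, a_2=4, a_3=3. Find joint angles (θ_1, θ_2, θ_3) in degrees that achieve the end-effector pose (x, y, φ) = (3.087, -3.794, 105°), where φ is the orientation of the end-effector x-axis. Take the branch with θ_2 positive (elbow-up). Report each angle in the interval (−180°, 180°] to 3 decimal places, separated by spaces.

-75.012 30.024 149.988

wrist centre = target − a_3·(cos φ, sin φ) = (3.8635, -6.6918)
cos θ_2 = (59.7062−4²−4²)/(2·4·4) = 0.8658; θ_2 = 30.0237° (elbow-up)
β = atan2(-6.6918,3.8635) = -60.0003°; ψ = atan2(2.0014,7.4633) = 15.0119°
θ_1 = β − ψ = -75.0121°
θ_3 = φ − θ_1 − θ_2 = 149.9884° (wrapped to (-180°,180°])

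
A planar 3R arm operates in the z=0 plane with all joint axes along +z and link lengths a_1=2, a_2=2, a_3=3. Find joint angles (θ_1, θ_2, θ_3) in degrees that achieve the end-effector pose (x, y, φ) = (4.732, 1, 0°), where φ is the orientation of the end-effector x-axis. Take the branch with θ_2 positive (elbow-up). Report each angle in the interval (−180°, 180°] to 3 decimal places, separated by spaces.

-30.000 120.001 -90.001

wrist centre = target − a_3·(cos φ, sin φ) = (1.7320, 1.0000)
cos θ_2 = (3.9998−2²−2²)/(2·2·2) = -0.5000; θ_2 = 120.0015° (elbow-up)
β = atan2(1.0000,1.7320) = 30.0007°; ψ = atan2(1.7320,1.0000) = 60.0007°
θ_1 = β − ψ = -30.0000°
θ_3 = φ − θ_1 − θ_2 = -90.0015° (wrapped to (-180°,180°])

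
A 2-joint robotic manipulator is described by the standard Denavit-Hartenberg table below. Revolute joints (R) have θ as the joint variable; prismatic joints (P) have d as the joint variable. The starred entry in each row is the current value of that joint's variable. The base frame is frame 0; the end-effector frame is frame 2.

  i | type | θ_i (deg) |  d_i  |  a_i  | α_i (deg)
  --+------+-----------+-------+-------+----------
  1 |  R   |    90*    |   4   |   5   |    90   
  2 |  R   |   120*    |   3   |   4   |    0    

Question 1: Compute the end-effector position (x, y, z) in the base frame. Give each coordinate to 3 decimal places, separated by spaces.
3.000 3.000 7.464

after link 1: o_1 = (0.0000, 5.0000, 4.0000)
after link 2: o_2 = (3.0000, 3.0000, 7.4641)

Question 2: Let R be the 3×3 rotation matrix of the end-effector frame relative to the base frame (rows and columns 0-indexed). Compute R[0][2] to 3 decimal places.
End-effector z-axis (col 2 of R) = (1.0000,-0.0000,0.0000)
R[0][2] = 1.0000

1.000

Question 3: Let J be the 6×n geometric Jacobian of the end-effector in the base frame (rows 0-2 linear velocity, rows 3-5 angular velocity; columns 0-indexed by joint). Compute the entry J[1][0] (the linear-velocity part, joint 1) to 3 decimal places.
axis z_0 = ẑ; lever o_n−o_0 = (3.0000,3.0000,7.4641)
cross product → J_v[:, 0] = (-3.0000,3.0000,0.0000)
J_ω[:, 0] = z_0
entry J[1][0] = 3.0000

3.000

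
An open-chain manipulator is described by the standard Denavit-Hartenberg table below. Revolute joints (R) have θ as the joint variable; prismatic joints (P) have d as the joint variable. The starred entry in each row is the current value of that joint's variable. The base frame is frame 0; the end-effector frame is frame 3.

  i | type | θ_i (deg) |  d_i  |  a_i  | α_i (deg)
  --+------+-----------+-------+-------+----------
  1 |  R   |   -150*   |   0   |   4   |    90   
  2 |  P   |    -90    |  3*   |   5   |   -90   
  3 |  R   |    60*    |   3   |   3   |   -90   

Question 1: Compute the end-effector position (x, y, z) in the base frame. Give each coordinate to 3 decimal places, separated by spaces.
after link 1: o_1 = (-3.4641, -2.0000, 0.0000)
after link 2: o_2 = (-4.9641, 0.5981, -5.0000)
after link 3: o_3 = (-6.2631, -3.1519, -6.5000)

-6.263 -3.152 -6.500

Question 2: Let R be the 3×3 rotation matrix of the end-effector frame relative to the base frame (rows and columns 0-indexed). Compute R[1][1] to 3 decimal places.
End-effector y-axis (col 1 of R) = (0.8660,0.5000,-0.0000)
R[1][1] = 0.5000

0.500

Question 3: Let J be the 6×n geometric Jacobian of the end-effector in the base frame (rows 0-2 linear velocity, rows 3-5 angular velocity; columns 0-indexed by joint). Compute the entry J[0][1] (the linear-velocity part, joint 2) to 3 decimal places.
prismatic axis z_1 = (-0.5000,0.8660,0.0000)
J_v[:, 1] = z_1; J_ω[:, 1] = (0,0,0)
entry J[0][1] = -0.5000

-0.500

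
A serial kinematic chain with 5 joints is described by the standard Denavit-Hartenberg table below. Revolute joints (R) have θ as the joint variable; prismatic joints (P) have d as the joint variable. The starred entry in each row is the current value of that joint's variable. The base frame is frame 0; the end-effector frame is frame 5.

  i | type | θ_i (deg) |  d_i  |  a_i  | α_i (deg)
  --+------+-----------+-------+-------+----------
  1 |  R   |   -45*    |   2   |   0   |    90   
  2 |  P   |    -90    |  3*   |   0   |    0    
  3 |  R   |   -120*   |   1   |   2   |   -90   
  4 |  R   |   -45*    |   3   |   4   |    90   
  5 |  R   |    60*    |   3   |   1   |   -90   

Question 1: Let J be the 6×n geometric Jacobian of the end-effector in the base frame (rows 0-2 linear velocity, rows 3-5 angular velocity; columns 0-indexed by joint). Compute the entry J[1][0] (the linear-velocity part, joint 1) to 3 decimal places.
-9.820

axis z_0 = ẑ; lever o_n−o_0 = (-9.8195,-3.3373,0.1823)
cross product → J_v[:, 0] = (3.3373,-9.8195,0.0000)
J_ω[:, 0] = z_0
entry J[1][0] = -9.8195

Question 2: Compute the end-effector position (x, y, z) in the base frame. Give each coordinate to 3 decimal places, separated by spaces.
-9.820 -3.337 0.182

after link 1: o_1 = (0.0000, 0.0000, 2.0000)
after link 2: o_2 = (-2.1213, -2.1213, 2.0000)
after link 3: o_3 = (-4.0532, -1.6037, 3.0000)
after link 4: o_4 = (-8.8459, -0.8110, 1.8161)
after link 5: o_5 = (-9.8195, -3.3373, 0.1823)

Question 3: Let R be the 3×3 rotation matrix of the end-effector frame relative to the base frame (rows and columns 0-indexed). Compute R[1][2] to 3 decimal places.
0.235

End-effector z-axis (col 2 of R) = (0.6312,0.2348,-0.7392)
R[1][2] = 0.2348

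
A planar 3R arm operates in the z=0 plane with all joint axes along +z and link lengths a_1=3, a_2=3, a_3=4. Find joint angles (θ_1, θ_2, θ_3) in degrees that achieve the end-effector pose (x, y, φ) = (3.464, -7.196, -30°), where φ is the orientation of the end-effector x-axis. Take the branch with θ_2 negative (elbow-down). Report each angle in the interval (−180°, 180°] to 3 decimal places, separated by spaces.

wrist centre = target − a_3·(cos φ, sin φ) = (-0.0001, -5.1960)
cos θ_2 = (26.9984−3²−3²)/(2·3·3) = 0.4999; θ_2 = -60.0058° (elbow-down)
β = atan2(-5.1960,-0.0001) = -90.0011°; ψ = atan2(-2.5982,4.4997) = -30.0029°
θ_1 = β − ψ = -59.9982°
θ_3 = φ − θ_1 − θ_2 = 90.0040° (wrapped to (-180°,180°])

-59.998 -60.006 90.004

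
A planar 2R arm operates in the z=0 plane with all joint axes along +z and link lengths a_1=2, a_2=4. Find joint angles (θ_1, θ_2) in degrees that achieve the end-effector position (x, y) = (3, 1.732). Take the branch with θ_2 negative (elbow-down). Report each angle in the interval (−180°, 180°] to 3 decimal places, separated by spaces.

cos θ_2 = (11.9998−2²−4²)/(2·2·4) = -0.5000; θ_2 = -120.0007° (elbow-down)
β = atan2(1.7320,3.0000) = 29.9993°; ψ = atan2(-3.4641,-0.0000) = -90.0007°
θ_1 = β − ψ = 120.0000°

120.000 -120.001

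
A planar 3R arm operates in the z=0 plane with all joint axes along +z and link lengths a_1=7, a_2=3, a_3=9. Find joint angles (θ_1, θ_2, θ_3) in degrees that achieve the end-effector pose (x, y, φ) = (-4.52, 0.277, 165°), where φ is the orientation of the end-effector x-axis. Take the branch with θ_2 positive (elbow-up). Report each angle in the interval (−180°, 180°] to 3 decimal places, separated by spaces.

wrist centre = target − a_3·(cos φ, sin φ) = (4.1733, -2.0524)
cos θ_2 = (21.6289−7²−3²)/(2·7·3) = -0.8660; θ_2 = 149.9945° (elbow-up)
β = atan2(-2.0524,4.1733) = -26.1871°; ψ = atan2(1.5002,4.4021) = 18.8194°
θ_1 = β − ψ = -45.0065°
θ_3 = φ − θ_1 − θ_2 = 60.0120° (wrapped to (-180°,180°])

-45.007 149.995 60.012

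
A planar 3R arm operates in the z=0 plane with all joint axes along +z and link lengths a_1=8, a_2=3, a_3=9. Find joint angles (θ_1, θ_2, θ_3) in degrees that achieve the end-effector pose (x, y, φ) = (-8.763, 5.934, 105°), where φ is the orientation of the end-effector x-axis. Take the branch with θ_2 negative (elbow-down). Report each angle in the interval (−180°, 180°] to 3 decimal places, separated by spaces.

wrist centre = target − a_3·(cos φ, sin φ) = (-6.4336, -2.7593)
cos θ_2 = (49.0055−8²−3²)/(2·8·3) = -0.4999; θ_2 = -119.9924° (elbow-down)
β = atan2(-2.7593,-6.4336) = -156.7859°; ψ = atan2(-2.5983,6.5003) = -21.7873°
θ_1 = β − ψ = -134.9986°
θ_3 = φ − θ_1 − θ_2 = -0.0089° (wrapped to (-180°,180°])

-134.999 -119.992 -0.009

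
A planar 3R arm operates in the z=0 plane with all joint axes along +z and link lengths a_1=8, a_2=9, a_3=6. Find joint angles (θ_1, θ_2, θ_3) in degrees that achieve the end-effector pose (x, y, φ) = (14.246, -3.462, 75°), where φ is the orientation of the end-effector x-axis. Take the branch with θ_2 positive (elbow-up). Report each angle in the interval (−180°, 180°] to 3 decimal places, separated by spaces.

wrist centre = target − a_3·(cos φ, sin φ) = (12.6931, -9.2576)
cos θ_2 = (246.8167−8²−9²)/(2·8·9) = 0.7071; θ_2 = 45.0037° (elbow-up)
β = atan2(-9.2576,12.6931) = -36.1047°; ψ = atan2(6.3644,14.3635) = 23.8978°
θ_1 = β − ψ = -60.0025°
θ_3 = φ − θ_1 − θ_2 = 89.9987° (wrapped to (-180°,180°])

-60.002 45.004 89.999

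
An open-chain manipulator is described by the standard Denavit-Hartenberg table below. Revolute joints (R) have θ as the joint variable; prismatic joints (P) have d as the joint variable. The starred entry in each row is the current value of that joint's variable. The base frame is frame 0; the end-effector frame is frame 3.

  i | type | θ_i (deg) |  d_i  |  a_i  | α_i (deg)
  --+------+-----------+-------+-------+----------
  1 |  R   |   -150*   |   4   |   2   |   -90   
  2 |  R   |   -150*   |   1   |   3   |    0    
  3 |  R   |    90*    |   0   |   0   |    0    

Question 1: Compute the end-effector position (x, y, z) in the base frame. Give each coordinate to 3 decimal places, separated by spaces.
after link 1: o_1 = (-1.7321, -1.0000, 4.0000)
after link 2: o_2 = (1.0179, -0.5670, 5.5000)
after link 3: o_3 = (1.0179, -0.5670, 5.5000)

1.018 -0.567 5.500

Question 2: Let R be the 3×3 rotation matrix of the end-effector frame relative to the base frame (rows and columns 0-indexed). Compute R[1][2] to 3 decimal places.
End-effector z-axis (col 2 of R) = (0.5000,-0.8660,0.0000)
R[1][2] = -0.8660

-0.866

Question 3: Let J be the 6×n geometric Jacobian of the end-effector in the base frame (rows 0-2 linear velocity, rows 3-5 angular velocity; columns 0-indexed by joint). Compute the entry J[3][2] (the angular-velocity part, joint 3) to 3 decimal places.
0.500

axis z_2 = (0.5000,-0.8660,0.0000); lever o_n−o_2 = (0.0000,0.0000,0.0000)
cross product → J_v[:, 2] = (-0.0000,0.0000,0.0000)
J_ω[:, 2] = z_2
entry J[3][2] = 0.5000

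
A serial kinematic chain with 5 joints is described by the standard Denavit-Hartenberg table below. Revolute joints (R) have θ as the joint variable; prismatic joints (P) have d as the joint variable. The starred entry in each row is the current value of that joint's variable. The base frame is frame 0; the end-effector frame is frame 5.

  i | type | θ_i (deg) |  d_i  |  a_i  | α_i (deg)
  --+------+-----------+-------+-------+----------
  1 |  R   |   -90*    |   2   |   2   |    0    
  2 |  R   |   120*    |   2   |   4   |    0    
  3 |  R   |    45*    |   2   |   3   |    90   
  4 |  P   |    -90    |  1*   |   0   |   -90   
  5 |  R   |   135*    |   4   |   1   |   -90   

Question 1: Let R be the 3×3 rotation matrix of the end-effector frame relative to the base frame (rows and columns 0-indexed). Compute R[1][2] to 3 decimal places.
End-effector z-axis (col 2 of R) = (0.6830,-0.1830,0.7071)
R[1][2] = -0.1830

-0.183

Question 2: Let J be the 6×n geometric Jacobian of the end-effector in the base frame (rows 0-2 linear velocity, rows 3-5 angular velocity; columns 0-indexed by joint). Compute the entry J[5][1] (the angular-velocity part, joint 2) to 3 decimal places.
1.000

axis z_1 = (0.0000,0.0000,1.0000); lever o_n−o_1 = (5.5587,8.6857,4.7071)
cross product → J_v[:, 1] = (-8.6857,5.5587,0.0000)
J_ω[:, 1] = z_1
entry J[5][1] = 1.0000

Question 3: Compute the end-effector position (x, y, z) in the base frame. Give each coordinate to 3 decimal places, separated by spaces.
after link 1: o_1 = (0.0000, -2.0000, 2.0000)
after link 2: o_2 = (3.4641, -0.0000, 4.0000)
after link 3: o_3 = (4.2406, 2.8978, 6.0000)
after link 4: o_4 = (5.2065, 2.6390, 6.0000)
after link 5: o_5 = (5.5587, 6.6857, 6.7071)

5.559 6.686 6.707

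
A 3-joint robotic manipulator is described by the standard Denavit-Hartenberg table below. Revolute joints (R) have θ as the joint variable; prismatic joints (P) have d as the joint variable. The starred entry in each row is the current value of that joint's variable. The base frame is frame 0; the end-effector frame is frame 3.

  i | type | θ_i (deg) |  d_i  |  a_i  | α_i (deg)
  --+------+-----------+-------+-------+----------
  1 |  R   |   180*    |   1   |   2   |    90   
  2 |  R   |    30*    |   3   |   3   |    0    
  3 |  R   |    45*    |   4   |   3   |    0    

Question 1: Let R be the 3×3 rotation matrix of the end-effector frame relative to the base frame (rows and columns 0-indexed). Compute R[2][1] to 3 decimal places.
End-effector y-axis (col 1 of R) = (0.9659,-0.0000,0.2588)
R[2][1] = 0.2588

0.259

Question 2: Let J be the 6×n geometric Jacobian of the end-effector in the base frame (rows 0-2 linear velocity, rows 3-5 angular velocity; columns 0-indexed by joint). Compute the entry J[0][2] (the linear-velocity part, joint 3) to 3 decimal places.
axis z_2 = (0.0000,1.0000,0.0000); lever o_n−o_2 = (-0.7765,4.0000,2.8978)
cross product → J_v[:, 2] = (2.8978,-0.0000,0.7765)
J_ω[:, 2] = z_2
entry J[0][2] = 2.8978

2.898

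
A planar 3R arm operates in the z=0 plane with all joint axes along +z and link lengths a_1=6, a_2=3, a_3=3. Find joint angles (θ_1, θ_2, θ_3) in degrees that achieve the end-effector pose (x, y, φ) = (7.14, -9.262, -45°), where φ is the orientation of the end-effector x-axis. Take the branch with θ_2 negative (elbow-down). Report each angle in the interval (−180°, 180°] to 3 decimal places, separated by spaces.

-45.003 -30.001 30.004

wrist centre = target − a_3·(cos φ, sin φ) = (5.0187, -7.1407)
cos θ_2 = (76.1765−6²−3²)/(2·6·3) = 0.8660; θ_2 = -30.0015° (elbow-down)
β = atan2(-7.1407,5.0187) = -54.8993°; ψ = atan2(-1.5001,8.5980) = -9.8966°
θ_1 = β − ψ = -45.0028°
θ_3 = φ − θ_1 − θ_2 = 30.0042° (wrapped to (-180°,180°])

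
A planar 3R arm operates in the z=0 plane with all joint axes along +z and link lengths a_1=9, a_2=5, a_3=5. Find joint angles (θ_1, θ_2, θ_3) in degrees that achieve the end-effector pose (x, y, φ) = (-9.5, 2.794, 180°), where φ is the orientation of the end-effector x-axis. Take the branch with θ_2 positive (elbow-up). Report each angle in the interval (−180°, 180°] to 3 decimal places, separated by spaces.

wrist centre = target − a_3·(cos φ, sin φ) = (-4.5000, 2.7940)
cos θ_2 = (28.0564−9²−5²)/(2·9·5) = -0.8660; θ_2 = 150.0016° (elbow-up)
β = atan2(2.7940,-4.5000) = 148.1643°; ψ = atan2(2.4999,4.6698) = 28.1614°
θ_1 = β − ψ = 120.0029°
θ_3 = φ − θ_1 − θ_2 = -90.0045° (wrapped to (-180°,180°])

120.003 150.002 -90.005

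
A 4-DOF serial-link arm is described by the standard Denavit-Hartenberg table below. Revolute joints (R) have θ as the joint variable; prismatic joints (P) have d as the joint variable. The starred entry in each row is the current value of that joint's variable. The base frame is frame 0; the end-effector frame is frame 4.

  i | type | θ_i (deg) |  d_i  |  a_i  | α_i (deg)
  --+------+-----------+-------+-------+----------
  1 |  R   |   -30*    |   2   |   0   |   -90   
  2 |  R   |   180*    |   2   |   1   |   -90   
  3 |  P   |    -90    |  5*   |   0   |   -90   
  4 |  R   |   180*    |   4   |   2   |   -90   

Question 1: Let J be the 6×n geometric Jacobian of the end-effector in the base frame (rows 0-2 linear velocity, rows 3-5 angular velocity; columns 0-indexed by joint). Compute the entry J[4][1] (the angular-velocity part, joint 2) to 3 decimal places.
0.866

axis z_1 = (0.5000,0.8660,0.0000); lever o_n−o_1 = (-4.3301,2.5000,5.0000)
cross product → J_v[:, 1] = (4.3301,-2.5000,5.0000)
J_ω[:, 1] = z_1
entry J[4][1] = 0.8660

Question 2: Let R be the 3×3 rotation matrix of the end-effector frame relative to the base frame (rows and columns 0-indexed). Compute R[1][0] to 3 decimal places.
-0.866

End-effector x-axis (col 0 of R) = (-0.5000,-0.8660,-0.0000)
R[1][0] = -0.8660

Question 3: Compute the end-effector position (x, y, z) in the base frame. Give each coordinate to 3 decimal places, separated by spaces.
-4.330 2.500 7.000

after link 1: o_1 = (0.0000, 0.0000, 2.0000)
after link 2: o_2 = (0.1340, 2.2321, 2.0000)
after link 3: o_3 = (0.1340, 2.2321, 7.0000)
after link 4: o_4 = (-4.3301, 2.5000, 7.0000)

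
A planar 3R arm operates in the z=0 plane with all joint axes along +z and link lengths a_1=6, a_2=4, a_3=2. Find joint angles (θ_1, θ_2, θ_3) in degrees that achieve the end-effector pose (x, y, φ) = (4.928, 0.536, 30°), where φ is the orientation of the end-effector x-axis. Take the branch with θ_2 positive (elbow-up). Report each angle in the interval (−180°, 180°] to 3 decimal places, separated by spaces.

wrist centre = target − a_3·(cos φ, sin φ) = (3.1959, -0.4640)
cos θ_2 = (10.4294−6²−4²)/(2·6·4) = -0.8661; θ_2 = 150.0033° (elbow-up)
β = atan2(-0.4640,3.1959) = -8.2607°; ψ = atan2(1.9998,2.5358) = 38.2604°
θ_1 = β − ψ = -46.5211°
θ_3 = φ − θ_1 − θ_2 = -73.4822° (wrapped to (-180°,180°])

-46.521 150.003 -73.482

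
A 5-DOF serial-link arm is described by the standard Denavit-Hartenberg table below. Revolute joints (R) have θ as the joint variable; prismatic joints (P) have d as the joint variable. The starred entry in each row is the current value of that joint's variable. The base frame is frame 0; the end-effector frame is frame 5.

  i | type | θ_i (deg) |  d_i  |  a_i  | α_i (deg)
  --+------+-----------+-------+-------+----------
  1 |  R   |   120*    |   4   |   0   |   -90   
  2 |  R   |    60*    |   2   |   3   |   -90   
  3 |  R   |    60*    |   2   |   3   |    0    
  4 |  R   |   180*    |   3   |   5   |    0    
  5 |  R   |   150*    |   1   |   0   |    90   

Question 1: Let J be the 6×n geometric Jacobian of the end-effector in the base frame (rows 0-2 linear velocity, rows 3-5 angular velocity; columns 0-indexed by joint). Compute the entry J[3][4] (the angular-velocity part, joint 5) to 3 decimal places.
0.433

axis z_4 = (0.4330,-0.7500,-0.5000); lever o_n−o_4 = (0.4330,-0.7500,-0.5000)
cross product → J_v[:, 4] = (0.0000,-0.0000,0.0000)
J_ω[:, 4] = z_4
entry J[3][4] = 0.4330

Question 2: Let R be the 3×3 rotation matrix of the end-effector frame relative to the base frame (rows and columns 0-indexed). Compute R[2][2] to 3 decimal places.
-0.433

End-effector z-axis (col 2 of R) = (-0.8750,-0.2165,-0.4330)
R[2][2] = -0.4330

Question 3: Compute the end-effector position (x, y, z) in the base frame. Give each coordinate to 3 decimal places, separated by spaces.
after link 1: o_1 = (0.0000, 0.0000, 4.0000)
after link 2: o_2 = (-2.4821, 0.2990, 1.4019)
after link 3: o_3 = (0.2590, 0.7476, -0.8971)
after link 4: o_4 = (-1.5670, -4.7500, -0.2321)
after link 5: o_5 = (-1.1340, -5.5000, -0.7321)

-1.134 -5.500 -0.732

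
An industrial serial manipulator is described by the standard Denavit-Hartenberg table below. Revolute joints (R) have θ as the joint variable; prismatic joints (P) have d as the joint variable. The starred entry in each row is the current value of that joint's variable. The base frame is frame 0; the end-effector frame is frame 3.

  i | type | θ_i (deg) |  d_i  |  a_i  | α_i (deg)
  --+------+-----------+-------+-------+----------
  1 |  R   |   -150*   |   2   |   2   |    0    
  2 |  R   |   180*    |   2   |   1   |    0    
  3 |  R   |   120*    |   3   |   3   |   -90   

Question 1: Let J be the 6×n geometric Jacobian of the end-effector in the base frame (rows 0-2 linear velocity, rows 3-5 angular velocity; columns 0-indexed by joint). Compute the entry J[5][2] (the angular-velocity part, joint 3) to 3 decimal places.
axis z_2 = (0.0000,0.0000,1.0000); lever o_n−o_2 = (-2.5981,1.5000,3.0000)
cross product → J_v[:, 2] = (-1.5000,-2.5981,0.0000)
J_ω[:, 2] = z_2
entry J[5][2] = 1.0000

1.000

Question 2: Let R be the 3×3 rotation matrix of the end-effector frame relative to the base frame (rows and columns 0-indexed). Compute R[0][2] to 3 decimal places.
End-effector z-axis (col 2 of R) = (-0.5000,-0.8660,0.0000)
R[0][2] = -0.5000

-0.500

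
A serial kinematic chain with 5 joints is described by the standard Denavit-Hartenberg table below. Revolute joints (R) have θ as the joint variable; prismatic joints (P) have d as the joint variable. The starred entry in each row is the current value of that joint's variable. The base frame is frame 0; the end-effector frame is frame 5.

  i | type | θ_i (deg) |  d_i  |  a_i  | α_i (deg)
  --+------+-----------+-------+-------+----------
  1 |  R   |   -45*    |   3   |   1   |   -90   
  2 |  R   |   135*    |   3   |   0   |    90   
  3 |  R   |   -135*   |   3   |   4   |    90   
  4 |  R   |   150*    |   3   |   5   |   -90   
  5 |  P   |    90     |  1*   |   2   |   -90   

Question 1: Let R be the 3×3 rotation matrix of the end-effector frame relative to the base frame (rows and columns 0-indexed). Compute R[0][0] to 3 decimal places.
-0.854

End-effector x-axis (col 0 of R) = (-0.8536,-0.1464,-0.5000)
R[0][0] = -0.8536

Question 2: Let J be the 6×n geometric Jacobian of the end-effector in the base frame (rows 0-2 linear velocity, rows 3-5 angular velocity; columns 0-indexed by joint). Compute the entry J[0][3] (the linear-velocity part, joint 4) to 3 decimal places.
axis z_3 = (0.8536,0.1464,0.5000); lever o_n−o_3 = (2.3779,3.4522,-3.0705)
cross product → J_v[:, 3] = (-2.1758,3.8097,2.5984)
J_ω[:, 3] = z_3
entry J[0][3] = -2.1758

-2.176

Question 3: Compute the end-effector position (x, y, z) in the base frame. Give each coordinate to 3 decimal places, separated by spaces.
6.121 -0.048 -0.192

after link 1: o_1 = (0.7071, -0.7071, 3.0000)
after link 2: o_2 = (2.8284, 1.4142, 3.0000)
after link 3: o_3 = (3.7426, -3.5000, 2.8787)
after link 4: o_4 = (8.1874, -0.6147, 0.4458)
after link 5: o_5 = (6.1205, -0.0478, -0.1918)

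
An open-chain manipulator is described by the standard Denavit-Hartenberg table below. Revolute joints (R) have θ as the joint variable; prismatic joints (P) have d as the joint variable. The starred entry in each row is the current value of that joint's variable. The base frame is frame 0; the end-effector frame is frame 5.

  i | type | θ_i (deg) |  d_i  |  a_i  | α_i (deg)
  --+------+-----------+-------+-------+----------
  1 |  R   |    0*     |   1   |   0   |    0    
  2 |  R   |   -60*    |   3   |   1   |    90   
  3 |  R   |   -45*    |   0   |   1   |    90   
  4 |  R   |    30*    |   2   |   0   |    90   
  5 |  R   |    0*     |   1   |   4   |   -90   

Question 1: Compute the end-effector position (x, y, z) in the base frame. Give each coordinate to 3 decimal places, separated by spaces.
0.566 -3.248 -0.924

after link 1: o_1 = (0.0000, 0.0000, 1.0000)
after link 2: o_2 = (0.5000, -0.8660, 4.0000)
after link 3: o_3 = (0.8536, -1.4784, 3.2929)
after link 4: o_4 = (0.1464, -0.2537, 1.8787)
after link 5: o_5 = (0.5659, -3.2481, -0.9244)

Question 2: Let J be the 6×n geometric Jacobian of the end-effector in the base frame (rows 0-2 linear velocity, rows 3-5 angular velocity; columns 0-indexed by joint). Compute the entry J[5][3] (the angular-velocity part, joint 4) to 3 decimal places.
-0.707

axis z_3 = (-0.3536,0.6124,-0.7071); lever o_n−o_3 = (-0.2876,-1.7697,-4.2173)
cross product → J_v[:, 3] = (-3.8339,-1.2876,0.8018)
J_ω[:, 3] = z_3
entry J[5][3] = -0.7071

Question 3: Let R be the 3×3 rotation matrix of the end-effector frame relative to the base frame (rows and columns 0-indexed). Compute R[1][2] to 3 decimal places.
0.612

End-effector z-axis (col 2 of R) = (-0.3536,0.6124,-0.7071)
R[1][2] = 0.6124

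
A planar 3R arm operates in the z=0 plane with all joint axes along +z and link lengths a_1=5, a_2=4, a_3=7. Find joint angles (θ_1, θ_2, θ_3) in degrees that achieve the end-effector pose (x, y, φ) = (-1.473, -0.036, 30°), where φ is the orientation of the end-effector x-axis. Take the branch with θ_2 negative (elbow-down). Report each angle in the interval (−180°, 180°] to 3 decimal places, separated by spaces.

-134.994 -45.004 -150.002

wrist centre = target − a_3·(cos φ, sin φ) = (-7.5352, -3.5360)
cos θ_2 = (69.2822−5²−4²)/(2·5·4) = 0.7071; θ_2 = -45.0042° (elbow-down)
β = atan2(-3.5360,-7.5352) = -154.8609°; ψ = atan2(-2.8286,7.8282) = -19.8667°
θ_1 = β − ψ = -134.9942°
θ_3 = φ − θ_1 − θ_2 = -150.0016° (wrapped to (-180°,180°])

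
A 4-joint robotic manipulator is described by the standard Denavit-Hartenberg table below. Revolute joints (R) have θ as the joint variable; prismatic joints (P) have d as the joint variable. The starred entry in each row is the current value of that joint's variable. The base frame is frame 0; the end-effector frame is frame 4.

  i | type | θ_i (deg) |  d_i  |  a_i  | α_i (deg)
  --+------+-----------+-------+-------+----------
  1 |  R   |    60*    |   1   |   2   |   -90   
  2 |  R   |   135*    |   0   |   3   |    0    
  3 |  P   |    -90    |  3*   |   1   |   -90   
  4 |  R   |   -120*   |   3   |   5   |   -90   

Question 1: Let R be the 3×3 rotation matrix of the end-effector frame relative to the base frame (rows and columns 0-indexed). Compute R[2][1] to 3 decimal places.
0.707

End-effector y-axis (col 1 of R) = (0.3536,0.6124,0.7071)
R[2][1] = 0.7071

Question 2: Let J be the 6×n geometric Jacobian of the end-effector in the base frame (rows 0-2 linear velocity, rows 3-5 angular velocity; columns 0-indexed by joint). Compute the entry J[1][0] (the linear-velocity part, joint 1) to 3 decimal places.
-8.000

axis z_0 = ẑ; lever o_n−o_0 = (-7.9997,0.8043,-2.1820)
cross product → J_v[:, 0] = (-0.8043,-7.9997,0.0000)
J_ω[:, 0] = z_0
entry J[1][0] = -7.9997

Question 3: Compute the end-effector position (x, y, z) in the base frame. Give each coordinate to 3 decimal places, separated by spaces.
after link 1: o_1 = (1.0000, 1.7321, 1.0000)
after link 2: o_2 = (-0.0607, -0.1051, -1.1213)
after link 3: o_3 = (-2.3052, 2.0073, -1.8284)
after link 4: o_4 = (-7.9997, 0.8043, -2.1820)

-8.000 0.804 -2.182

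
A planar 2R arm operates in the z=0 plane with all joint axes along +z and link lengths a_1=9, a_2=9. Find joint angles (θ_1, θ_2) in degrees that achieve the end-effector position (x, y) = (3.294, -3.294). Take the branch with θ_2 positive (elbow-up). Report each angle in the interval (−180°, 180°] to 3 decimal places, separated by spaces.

cos θ_2 = (21.7009−9²−9²)/(2·9·9) = -0.8660; θ_2 = 150.0021° (elbow-up)
β = atan2(-3.2940,3.2940) = -45.0000°; ψ = atan2(4.4997,1.2056) = 75.0011°
θ_1 = β − ψ = -120.0011°

-120.001 150.002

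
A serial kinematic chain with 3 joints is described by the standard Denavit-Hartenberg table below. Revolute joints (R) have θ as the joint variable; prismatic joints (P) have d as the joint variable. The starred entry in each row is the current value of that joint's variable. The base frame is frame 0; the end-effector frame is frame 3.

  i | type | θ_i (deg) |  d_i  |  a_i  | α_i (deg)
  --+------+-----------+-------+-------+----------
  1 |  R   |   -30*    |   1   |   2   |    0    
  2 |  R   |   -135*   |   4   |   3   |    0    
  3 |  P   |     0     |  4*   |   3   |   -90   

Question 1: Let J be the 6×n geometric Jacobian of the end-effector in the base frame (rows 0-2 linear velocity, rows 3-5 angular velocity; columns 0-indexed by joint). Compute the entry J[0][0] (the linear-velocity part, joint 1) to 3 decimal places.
axis z_0 = ẑ; lever o_n−o_0 = (-4.0635,-2.5529,9.0000)
cross product → J_v[:, 0] = (2.5529,-4.0635,0.0000)
J_ω[:, 0] = z_0
entry J[0][0] = 2.5529

2.553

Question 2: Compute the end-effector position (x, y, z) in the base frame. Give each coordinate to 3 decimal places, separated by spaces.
after link 1: o_1 = (1.7321, -1.0000, 1.0000)
after link 2: o_2 = (-1.1657, -1.7765, 5.0000)
after link 3: o_3 = (-4.0635, -2.5529, 9.0000)

-4.064 -2.553 9.000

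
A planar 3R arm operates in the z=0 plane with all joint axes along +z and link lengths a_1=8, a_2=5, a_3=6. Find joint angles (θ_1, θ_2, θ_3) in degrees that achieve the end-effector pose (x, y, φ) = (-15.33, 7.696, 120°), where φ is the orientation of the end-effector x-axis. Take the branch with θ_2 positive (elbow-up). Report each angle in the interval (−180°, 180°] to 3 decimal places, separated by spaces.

157.075 30.006 -67.081

wrist centre = target − a_3·(cos φ, sin φ) = (-12.3300, 2.4998)
cos θ_2 = (158.2781−8²−5²)/(2·8·5) = 0.8660; θ_2 = 30.0056° (elbow-up)
β = atan2(2.4998,-12.3300) = 168.5389°; ψ = atan2(2.5004,12.3299) = 11.4638°
θ_1 = β − ψ = 157.0752°
θ_3 = φ − θ_1 − θ_2 = -67.0807° (wrapped to (-180°,180°])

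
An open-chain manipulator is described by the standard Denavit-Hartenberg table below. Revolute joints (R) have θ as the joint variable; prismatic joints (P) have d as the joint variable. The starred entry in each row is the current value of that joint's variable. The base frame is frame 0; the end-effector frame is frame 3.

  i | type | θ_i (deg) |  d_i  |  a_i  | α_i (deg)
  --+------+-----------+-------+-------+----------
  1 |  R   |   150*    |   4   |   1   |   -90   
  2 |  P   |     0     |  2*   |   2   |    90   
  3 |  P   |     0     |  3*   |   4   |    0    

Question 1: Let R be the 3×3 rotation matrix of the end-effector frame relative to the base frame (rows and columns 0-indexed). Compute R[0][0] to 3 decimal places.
-0.866

End-effector x-axis (col 0 of R) = (-0.8660,0.5000,0.0000)
R[0][0] = -0.8660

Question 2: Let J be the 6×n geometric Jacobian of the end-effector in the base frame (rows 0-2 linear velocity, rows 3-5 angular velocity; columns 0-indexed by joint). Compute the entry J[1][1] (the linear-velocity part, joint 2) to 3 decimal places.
prismatic axis z_1 = (-0.5000,-0.8660,0.0000)
J_v[:, 1] = z_1; J_ω[:, 1] = (0,0,0)
entry J[1][1] = -0.8660

-0.866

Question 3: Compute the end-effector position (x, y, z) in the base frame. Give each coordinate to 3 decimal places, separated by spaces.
-7.062 1.768 7.000

after link 1: o_1 = (-0.8660, 0.5000, 4.0000)
after link 2: o_2 = (-3.5981, -0.2321, 4.0000)
after link 3: o_3 = (-7.0622, 1.7679, 7.0000)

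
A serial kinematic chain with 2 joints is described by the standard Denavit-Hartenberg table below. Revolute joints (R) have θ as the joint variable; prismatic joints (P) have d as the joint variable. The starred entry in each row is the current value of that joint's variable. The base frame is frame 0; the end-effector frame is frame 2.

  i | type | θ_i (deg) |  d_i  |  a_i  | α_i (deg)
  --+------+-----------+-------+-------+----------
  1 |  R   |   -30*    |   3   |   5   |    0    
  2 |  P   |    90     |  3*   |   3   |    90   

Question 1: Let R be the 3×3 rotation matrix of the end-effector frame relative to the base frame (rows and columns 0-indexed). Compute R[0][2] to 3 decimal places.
0.866

End-effector z-axis (col 2 of R) = (0.8660,-0.5000,0.0000)
R[0][2] = 0.8660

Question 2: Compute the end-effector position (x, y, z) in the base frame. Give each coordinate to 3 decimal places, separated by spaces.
5.830 0.098 6.000

after link 1: o_1 = (4.3301, -2.5000, 3.0000)
after link 2: o_2 = (5.8301, 0.0981, 6.0000)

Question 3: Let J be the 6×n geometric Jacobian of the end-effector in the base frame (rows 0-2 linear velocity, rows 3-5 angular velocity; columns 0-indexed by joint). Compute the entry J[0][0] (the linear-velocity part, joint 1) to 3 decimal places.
axis z_0 = ẑ; lever o_n−o_0 = (5.8301,0.0981,6.0000)
cross product → J_v[:, 0] = (-0.0981,5.8301,0.0000)
J_ω[:, 0] = z_0
entry J[0][0] = -0.0981

-0.098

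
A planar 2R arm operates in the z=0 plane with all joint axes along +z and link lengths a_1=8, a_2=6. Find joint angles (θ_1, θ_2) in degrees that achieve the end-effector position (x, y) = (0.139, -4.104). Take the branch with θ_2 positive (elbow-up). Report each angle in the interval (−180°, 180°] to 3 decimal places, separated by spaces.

-134.996 149.999

cos θ_2 = (16.8621−8²−6²)/(2·8·6) = -0.8660; θ_2 = 149.9993° (elbow-up)
β = atan2(-4.1040,0.1390) = -88.0602°; ψ = atan2(3.0001,2.8039) = 46.9359°
θ_1 = β − ψ = -134.9961°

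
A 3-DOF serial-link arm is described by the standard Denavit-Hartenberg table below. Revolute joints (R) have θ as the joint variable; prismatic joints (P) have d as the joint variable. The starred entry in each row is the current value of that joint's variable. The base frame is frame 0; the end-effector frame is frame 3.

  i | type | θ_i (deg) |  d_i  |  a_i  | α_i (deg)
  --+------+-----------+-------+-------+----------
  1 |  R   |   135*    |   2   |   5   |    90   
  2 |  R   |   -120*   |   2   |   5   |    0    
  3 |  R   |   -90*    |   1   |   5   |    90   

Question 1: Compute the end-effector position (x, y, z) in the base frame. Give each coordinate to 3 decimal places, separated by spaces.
3.415 0.827 0.170

after link 1: o_1 = (-3.5355, 3.5355, 2.0000)
after link 2: o_2 = (-0.3536, 3.1820, -2.3301)
after link 3: o_3 = (3.4154, 0.8272, 0.1699)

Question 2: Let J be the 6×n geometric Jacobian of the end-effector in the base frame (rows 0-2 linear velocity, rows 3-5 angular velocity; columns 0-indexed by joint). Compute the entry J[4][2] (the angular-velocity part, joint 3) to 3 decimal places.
0.707

axis z_2 = (0.7071,0.7071,0.0000); lever o_n−o_2 = (3.7690,-2.3548,2.5000)
cross product → J_v[:, 2] = (1.7678,-1.7678,-4.3301)
J_ω[:, 2] = z_2
entry J[4][2] = 0.7071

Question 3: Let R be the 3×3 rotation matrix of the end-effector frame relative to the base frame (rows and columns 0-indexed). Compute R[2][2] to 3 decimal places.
End-effector z-axis (col 2 of R) = (-0.3536,0.3536,0.8660)
R[2][2] = 0.8660

0.866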